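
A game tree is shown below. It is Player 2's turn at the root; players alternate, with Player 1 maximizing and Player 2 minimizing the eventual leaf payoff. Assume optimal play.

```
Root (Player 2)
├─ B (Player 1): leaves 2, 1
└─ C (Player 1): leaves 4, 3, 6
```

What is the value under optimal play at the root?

B (Player 1): max(2, 1) = 2
C (Player 1): max(4, 3, 6) = 6
Root (Player 2): min(2, 6) = 2

2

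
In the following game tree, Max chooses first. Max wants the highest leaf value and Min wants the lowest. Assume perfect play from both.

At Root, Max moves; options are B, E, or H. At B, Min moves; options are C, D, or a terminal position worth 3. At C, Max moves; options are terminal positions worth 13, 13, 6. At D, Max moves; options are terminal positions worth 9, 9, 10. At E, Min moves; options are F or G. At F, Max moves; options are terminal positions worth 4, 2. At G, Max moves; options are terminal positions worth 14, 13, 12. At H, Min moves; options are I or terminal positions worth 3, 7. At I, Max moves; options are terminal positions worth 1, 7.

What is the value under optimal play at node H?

I: max(1, 7) = 7
H: min(7, 3, 7) = 3

3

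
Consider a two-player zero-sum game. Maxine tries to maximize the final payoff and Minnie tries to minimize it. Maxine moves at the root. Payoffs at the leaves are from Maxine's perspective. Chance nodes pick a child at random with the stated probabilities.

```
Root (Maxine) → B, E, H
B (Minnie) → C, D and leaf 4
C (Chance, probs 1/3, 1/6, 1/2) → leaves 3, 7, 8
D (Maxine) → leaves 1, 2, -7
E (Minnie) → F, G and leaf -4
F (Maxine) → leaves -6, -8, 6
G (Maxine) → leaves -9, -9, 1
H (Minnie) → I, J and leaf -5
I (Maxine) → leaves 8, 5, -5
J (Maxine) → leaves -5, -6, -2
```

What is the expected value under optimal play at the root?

2

C (Chance): 1/3·3 + 1/6·7 + 1/2·8 = 6.17
D (Maxine): max(1, 2, -7) = 2
B (Minnie): min(6.17, 2, 4) = 2
F (Maxine): max(-6, -8, 6) = 6
G (Maxine): max(-9, -9, 1) = 1
E (Minnie): min(6, 1, -4) = -4
I (Maxine): max(8, 5, -5) = 8
J (Maxine): max(-5, -6, -2) = -2
H (Minnie): min(8, -2, -5) = -5
Root (Maxine): max(2, -4, -5) = 2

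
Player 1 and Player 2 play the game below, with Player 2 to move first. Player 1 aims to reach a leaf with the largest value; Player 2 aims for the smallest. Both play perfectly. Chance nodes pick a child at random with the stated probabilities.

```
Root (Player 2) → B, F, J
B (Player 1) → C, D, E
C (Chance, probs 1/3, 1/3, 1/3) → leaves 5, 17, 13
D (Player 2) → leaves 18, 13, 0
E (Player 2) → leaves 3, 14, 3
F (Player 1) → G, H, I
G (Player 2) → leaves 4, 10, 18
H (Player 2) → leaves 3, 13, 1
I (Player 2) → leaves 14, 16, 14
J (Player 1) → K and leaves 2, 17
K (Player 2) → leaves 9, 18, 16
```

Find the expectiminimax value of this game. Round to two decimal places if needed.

C (Chance): 1/3·5 + 1/3·17 + 1/3·13 = 11.67
D (Player 2): min(18, 13, 0) = 0
E (Player 2): min(3, 14, 3) = 3
B (Player 1): max(11.67, 0, 3) = 11.67
G (Player 2): min(4, 10, 18) = 4
H (Player 2): min(3, 13, 1) = 1
I (Player 2): min(14, 16, 14) = 14
F (Player 1): max(4, 1, 14) = 14
K (Player 2): min(9, 18, 16) = 9
J (Player 1): max(9, 2, 17) = 17
Root (Player 2): min(11.67, 14, 17) = 11.67

11.67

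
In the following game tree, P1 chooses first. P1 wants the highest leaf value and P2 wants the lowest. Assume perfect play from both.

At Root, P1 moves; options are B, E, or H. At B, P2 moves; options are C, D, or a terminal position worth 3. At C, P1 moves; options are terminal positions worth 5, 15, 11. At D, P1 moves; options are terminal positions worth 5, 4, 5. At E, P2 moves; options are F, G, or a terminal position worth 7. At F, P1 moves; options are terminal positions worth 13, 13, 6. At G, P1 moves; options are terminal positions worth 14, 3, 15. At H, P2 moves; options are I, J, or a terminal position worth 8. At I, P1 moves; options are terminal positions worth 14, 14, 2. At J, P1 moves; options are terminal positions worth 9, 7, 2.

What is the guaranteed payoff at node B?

C: max(5, 15, 11) = 15
D: max(5, 4, 5) = 5
B: min(15, 5, 3) = 3

3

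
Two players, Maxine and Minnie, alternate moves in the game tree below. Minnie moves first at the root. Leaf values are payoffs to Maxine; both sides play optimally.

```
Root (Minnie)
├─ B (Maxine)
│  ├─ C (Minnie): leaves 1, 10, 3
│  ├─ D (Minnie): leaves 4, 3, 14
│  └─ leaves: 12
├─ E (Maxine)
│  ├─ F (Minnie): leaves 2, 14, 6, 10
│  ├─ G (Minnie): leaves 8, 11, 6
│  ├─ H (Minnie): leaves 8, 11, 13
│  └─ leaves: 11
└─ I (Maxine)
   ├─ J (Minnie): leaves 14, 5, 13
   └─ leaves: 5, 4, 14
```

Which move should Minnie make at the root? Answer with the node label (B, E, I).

C (Minnie): min(1, 10, 3) = 1
D (Minnie): min(4, 3, 14) = 3
B (Maxine): max(1, 3, 12) = 12
F (Minnie): min(2, 14, 6, 10) = 2
G (Minnie): min(8, 11, 6) = 6
H (Minnie): min(8, 11, 13) = 8
E (Maxine): max(2, 6, 8, 11) = 11
J (Minnie): min(14, 5, 13) = 5
I (Maxine): max(5, 5, 4, 14) = 14
Root (Minnie): min(12, 11, 14) = 11
Minnie picks the child with the lowest value: E (value 11).

E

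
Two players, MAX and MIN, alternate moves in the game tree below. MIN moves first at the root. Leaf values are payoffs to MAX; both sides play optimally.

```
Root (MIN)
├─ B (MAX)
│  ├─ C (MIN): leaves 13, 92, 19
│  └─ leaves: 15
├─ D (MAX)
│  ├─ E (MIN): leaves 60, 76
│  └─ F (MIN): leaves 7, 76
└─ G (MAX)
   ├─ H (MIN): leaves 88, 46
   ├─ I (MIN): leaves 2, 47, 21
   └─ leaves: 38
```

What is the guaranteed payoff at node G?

46

H: min(88, 46) = 46
I: min(2, 47, 21) = 2
G: max(46, 2, 38) = 46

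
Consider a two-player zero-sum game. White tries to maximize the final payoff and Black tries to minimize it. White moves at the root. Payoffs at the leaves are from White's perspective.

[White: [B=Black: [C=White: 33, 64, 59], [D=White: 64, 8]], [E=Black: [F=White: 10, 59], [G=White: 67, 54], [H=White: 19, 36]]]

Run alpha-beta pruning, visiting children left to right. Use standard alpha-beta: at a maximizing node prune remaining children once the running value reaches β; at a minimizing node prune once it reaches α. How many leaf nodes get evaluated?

6

C [α=-∞,β=+∞]: v=64
D [α=-∞,β=64]: v=64 after child 1 ≥ β → β-cutoff, skip 1
B [α=-∞,β=+∞]: v=64
F [α=64,β=+∞]: v=59
E [α=64,β=+∞]: v=59 after child 1 ≤ α → α-cutoff, skip 2
Root [α=-∞,β=+∞]: v=64
Leaves evaluated: 6 of 11.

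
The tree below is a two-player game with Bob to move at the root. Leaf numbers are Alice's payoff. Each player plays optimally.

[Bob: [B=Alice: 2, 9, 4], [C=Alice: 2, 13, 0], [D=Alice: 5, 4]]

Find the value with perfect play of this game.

B (Alice): max(2, 9, 4) = 9
C (Alice): max(2, 13, 0) = 13
D (Alice): max(5, 4) = 5
Root (Bob): min(9, 13, 5) = 5

5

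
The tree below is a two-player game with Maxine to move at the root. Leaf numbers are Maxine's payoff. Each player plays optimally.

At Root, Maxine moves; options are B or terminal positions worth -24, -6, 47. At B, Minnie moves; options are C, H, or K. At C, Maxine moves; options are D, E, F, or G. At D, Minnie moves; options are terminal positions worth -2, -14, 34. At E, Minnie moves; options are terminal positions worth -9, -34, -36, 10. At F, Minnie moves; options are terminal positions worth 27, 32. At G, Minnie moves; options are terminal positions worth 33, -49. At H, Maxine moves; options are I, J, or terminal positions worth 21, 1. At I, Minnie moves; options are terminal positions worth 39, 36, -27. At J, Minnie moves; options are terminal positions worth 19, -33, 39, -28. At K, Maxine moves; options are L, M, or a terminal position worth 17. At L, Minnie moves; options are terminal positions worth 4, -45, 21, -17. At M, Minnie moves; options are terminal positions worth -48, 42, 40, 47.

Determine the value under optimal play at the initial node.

47

D (Minnie): min(-2, -14, 34) = -14
E (Minnie): min(-9, -34, -36, 10) = -36
F (Minnie): min(27, 32) = 27
G (Minnie): min(33, -49) = -49
C (Maxine): max(-14, -36, 27, -49) = 27
I (Minnie): min(39, 36, -27) = -27
J (Minnie): min(19, -33, 39, -28) = -33
H (Maxine): max(-27, -33, 21, 1) = 21
L (Minnie): min(4, -45, 21, -17) = -45
M (Minnie): min(-48, 42, 40, 47) = -48
K (Maxine): max(-45, -48, 17) = 17
B (Minnie): min(27, 21, 17) = 17
Root (Maxine): max(17, -24, -6, 47) = 47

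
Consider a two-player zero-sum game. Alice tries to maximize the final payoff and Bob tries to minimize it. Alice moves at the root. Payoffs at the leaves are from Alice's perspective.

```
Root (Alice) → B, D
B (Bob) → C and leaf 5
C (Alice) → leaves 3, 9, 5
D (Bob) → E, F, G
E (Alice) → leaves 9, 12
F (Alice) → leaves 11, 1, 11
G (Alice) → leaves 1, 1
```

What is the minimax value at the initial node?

C (Alice): max(3, 9, 5) = 9
B (Bob): min(9, 5) = 5
E (Alice): max(9, 12) = 12
F (Alice): max(11, 1, 11) = 11
G (Alice): max(1, 1) = 1
D (Bob): min(12, 11, 1) = 1
Root (Alice): max(5, 1) = 5

5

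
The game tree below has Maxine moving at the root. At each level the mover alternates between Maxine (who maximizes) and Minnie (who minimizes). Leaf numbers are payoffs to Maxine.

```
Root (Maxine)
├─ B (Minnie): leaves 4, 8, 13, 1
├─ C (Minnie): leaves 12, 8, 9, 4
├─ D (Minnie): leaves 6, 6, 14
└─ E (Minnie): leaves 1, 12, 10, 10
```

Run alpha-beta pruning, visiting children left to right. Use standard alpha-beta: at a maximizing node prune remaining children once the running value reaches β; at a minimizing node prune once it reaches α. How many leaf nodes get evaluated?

12

B [α=-∞,β=+∞]: v=1
C [α=1,β=+∞]: v=4
D [α=4,β=+∞]: v=6
E [α=6,β=+∞]: v=1 after child 1 ≤ α → α-cutoff, skip 3
Root [α=-∞,β=+∞]: v=6
Leaves evaluated: 12 of 15.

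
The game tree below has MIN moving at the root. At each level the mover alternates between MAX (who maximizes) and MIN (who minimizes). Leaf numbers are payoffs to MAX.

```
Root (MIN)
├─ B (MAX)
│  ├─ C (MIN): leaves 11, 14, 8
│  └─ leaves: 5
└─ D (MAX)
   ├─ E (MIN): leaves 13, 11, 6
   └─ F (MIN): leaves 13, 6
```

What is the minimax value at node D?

6

E: min(13, 11, 6) = 6
F: min(13, 6) = 6
D: max(6, 6) = 6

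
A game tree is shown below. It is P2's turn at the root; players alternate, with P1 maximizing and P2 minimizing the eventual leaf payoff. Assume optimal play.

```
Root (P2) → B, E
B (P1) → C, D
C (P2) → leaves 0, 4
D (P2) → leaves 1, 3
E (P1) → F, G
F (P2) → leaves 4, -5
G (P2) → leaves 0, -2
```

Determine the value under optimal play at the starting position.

-2

C (P2): min(0, 4) = 0
D (P2): min(1, 3) = 1
B (P1): max(0, 1) = 1
F (P2): min(4, -5) = -5
G (P2): min(0, -2) = -2
E (P1): max(-5, -2) = -2
Root (P2): min(1, -2) = -2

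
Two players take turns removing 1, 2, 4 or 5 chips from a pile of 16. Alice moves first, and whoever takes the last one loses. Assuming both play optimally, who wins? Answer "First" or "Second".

Positions where the player to move wins (W) vs loses (L):
i:   0  1  2  3  4  5  6  7  8  9 10 11 12 13 14 15 16
     W  L  W  W  L  W  W  L  W  W  L  W  W  L  W  W  L
Position 16 is L, so the second player wins.

Second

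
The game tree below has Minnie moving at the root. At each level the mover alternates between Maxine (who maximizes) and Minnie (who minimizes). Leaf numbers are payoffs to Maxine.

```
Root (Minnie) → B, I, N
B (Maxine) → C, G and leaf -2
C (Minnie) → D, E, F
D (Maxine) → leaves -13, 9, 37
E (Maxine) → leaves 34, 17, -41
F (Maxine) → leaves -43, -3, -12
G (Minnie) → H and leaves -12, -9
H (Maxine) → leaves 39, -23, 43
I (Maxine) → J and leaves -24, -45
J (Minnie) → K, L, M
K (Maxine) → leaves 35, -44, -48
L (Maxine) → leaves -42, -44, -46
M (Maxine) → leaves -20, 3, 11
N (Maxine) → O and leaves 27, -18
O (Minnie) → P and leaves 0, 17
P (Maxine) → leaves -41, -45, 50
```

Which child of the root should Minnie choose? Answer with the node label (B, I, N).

D (Maxine): max(-13, 9, 37) = 37
E (Maxine): max(34, 17, -41) = 34
F (Maxine): max(-43, -3, -12) = -3
C (Minnie): min(37, 34, -3) = -3
H (Maxine): max(39, -23, 43) = 43
G (Minnie): min(43, -12, -9) = -12
B (Maxine): max(-3, -12, -2) = -2
K (Maxine): max(35, -44, -48) = 35
L (Maxine): max(-42, -44, -46) = -42
M (Maxine): max(-20, 3, 11) = 11
J (Minnie): min(35, -42, 11) = -42
I (Maxine): max(-42, -24, -45) = -24
P (Maxine): max(-41, -45, 50) = 50
O (Minnie): min(50, 0, 17) = 0
N (Maxine): max(0, 27, -18) = 27
Root (Minnie): min(-2, -24, 27) = -24
Minnie picks the child with the lowest value: I (value -24).

I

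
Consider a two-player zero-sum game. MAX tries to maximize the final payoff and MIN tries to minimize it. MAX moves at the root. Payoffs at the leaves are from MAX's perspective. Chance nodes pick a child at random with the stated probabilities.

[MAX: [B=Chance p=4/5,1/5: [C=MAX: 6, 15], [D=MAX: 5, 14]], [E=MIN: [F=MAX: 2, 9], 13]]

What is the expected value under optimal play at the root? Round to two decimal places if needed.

14.8

C (MAX): max(6, 15) = 15
D (MAX): max(5, 14) = 14
B (Chance): 4/5·15 + 1/5·14 = 14.8
F (MAX): max(2, 9) = 9
E (MIN): min(9, 13) = 9
Root (MAX): max(14.8, 9) = 14.8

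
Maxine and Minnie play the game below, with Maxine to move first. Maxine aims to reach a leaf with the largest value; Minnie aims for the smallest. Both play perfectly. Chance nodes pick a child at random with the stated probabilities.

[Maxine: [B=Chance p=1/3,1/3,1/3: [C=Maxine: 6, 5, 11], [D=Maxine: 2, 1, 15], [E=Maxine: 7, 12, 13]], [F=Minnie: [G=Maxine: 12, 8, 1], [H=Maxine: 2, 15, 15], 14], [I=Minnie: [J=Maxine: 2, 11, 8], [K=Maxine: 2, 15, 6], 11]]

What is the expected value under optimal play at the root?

C (Maxine): max(6, 5, 11) = 11
D (Maxine): max(2, 1, 15) = 15
E (Maxine): max(7, 12, 13) = 13
B (Chance): 1/3·11 + 1/3·15 + 1/3·13 = 13
G (Maxine): max(12, 8, 1) = 12
H (Maxine): max(2, 15, 15) = 15
F (Minnie): min(12, 15, 14) = 12
J (Maxine): max(2, 11, 8) = 11
K (Maxine): max(2, 15, 6) = 15
I (Minnie): min(11, 15, 11) = 11
Root (Maxine): max(13, 12, 11) = 13

13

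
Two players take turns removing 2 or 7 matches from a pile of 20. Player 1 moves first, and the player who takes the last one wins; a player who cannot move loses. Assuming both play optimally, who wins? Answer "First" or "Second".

Compute winning (W) and losing (L) positions by backward induction:
i:   0  1  2  3  4  5  6  7  8  9 10 11 12 13 14 15 16 17 18 19 20
     L  L  W  W  L  L  W  W  W  L  L  W  W  L  L  W  W  W  L  L  W
Position 20 is W, so the first player wins.

First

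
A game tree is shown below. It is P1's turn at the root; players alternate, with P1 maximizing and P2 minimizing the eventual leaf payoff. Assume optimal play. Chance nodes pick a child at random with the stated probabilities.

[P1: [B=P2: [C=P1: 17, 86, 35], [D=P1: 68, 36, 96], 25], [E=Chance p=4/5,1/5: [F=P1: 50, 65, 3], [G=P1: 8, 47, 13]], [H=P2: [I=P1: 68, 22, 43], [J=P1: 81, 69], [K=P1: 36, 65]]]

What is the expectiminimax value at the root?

65

C (P1): max(17, 86, 35) = 86
D (P1): max(68, 36, 96) = 96
B (P2): min(86, 96, 25) = 25
F (P1): max(50, 65, 3) = 65
G (P1): max(8, 47, 13) = 47
E (Chance): 4/5·65 + 1/5·47 = 61.4
I (P1): max(68, 22, 43) = 68
J (P1): max(81, 69) = 81
K (P1): max(36, 65) = 65
H (P2): min(68, 81, 65) = 65
Root (P1): max(25, 61.4, 65) = 65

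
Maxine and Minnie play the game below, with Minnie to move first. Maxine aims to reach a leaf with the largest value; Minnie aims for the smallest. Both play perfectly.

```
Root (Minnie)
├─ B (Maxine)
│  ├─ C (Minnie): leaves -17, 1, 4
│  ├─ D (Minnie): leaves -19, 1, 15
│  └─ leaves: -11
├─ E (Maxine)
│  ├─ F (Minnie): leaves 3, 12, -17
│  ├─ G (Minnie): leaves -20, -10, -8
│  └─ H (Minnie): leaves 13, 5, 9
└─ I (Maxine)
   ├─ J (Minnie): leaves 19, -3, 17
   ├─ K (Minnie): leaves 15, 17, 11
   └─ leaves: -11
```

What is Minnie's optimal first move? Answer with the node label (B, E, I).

C (Minnie): min(-17, 1, 4) = -17
D (Minnie): min(-19, 1, 15) = -19
B (Maxine): max(-17, -19, -11) = -11
F (Minnie): min(3, 12, -17) = -17
G (Minnie): min(-20, -10, -8) = -20
H (Minnie): min(13, 5, 9) = 5
E (Maxine): max(-17, -20, 5) = 5
J (Minnie): min(19, -3, 17) = -3
K (Minnie): min(15, 17, 11) = 11
I (Maxine): max(-3, 11, -11) = 11
Root (Minnie): min(-11, 5, 11) = -11
Minnie picks the child with the lowest value: B (value -11).

B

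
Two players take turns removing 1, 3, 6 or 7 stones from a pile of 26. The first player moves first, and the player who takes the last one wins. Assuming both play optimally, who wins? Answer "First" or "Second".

Second

Compute winning (W) and losing (L) positions by backward induction:
i:   0  1  2  3  4  5  6  7  8  9 10 11 12 13 14 15 16 17 18 19 20 21 22 23 24 25 26
     L  W  L  W  L  W  W  W  W  W  W  W  L  W  L  W  L  W  W  W  W  W  W  W  L  W  L
Position 26 is L, so the second player wins.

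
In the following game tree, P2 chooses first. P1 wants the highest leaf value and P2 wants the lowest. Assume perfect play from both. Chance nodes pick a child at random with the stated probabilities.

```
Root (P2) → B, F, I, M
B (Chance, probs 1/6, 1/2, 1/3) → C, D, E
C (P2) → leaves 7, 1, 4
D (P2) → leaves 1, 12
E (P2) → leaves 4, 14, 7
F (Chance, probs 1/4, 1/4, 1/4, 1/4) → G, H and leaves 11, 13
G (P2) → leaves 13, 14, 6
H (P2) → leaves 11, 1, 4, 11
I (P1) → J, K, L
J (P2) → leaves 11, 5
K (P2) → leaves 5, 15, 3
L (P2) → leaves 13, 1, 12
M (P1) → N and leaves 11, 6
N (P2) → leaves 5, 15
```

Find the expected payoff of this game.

2

C (P2): min(7, 1, 4) = 1
D (P2): min(1, 12) = 1
E (P2): min(4, 14, 7) = 4
B (Chance): 1/6·1 + 1/2·1 + 1/3·4 = 2
G (P2): min(13, 14, 6) = 6
H (P2): min(11, 1, 4, 11) = 1
F (Chance): 1/4·6 + 1/4·1 + 1/4·11 + 1/4·13 = 7.75
J (P2): min(11, 5) = 5
K (P2): min(5, 15, 3) = 3
L (P2): min(13, 1, 12) = 1
I (P1): max(5, 3, 1) = 5
N (P2): min(5, 15) = 5
M (P1): max(5, 11, 6) = 11
Root (P2): min(2, 7.75, 5, 11) = 2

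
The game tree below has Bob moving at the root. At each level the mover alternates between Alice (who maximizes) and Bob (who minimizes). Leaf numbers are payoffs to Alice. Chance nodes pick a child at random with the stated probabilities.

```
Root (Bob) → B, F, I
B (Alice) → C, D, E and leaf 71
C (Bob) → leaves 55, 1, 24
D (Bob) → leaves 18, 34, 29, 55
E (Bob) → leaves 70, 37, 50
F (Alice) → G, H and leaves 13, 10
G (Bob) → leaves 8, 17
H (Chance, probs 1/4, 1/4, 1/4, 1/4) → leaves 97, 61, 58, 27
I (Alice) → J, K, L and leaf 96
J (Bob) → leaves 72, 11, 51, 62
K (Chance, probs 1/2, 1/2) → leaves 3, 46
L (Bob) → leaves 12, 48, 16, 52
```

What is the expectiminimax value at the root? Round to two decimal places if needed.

60.75

C (Bob): min(55, 1, 24) = 1
D (Bob): min(18, 34, 29, 55) = 18
E (Bob): min(70, 37, 50) = 37
B (Alice): max(1, 18, 37, 71) = 71
G (Bob): min(8, 17) = 8
H (Chance): 1/4·97 + 1/4·61 + 1/4·58 + 1/4·27 = 60.75
F (Alice): max(8, 60.75, 13, 10) = 60.75
J (Bob): min(72, 11, 51, 62) = 11
K (Chance): 1/2·3 + 1/2·46 = 24.5
L (Bob): min(12, 48, 16, 52) = 12
I (Alice): max(11, 24.5, 12, 96) = 96
Root (Bob): min(71, 60.75, 96) = 60.75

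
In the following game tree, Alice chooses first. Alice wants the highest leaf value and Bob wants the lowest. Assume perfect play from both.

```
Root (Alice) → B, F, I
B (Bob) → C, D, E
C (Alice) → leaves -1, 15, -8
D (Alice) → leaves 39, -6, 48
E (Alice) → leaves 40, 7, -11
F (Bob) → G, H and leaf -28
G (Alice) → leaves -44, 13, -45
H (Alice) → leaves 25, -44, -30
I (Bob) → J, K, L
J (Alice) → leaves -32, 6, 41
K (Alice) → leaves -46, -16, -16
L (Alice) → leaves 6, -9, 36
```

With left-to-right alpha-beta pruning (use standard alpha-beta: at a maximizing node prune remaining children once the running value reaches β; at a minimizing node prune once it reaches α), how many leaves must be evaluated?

14

C [α=-∞,β=+∞]: v=15
D [α=-∞,β=15]: v=39 after child 1 ≥ β → β-cutoff, skip 2
E [α=-∞,β=15]: v=40 after child 1 ≥ β → β-cutoff, skip 2
B [α=-∞,β=+∞]: v=15
G [α=15,β=+∞]: v=13
F [α=15,β=+∞]: v=13 after child 1 ≤ α → α-cutoff, skip 2
J [α=15,β=+∞]: v=41
K [α=15,β=41]: v=-16
I [α=15,β=+∞]: v=-16 after child 2 ≤ α → α-cutoff, skip 1
Root [α=-∞,β=+∞]: v=15
Leaves evaluated: 14 of 25.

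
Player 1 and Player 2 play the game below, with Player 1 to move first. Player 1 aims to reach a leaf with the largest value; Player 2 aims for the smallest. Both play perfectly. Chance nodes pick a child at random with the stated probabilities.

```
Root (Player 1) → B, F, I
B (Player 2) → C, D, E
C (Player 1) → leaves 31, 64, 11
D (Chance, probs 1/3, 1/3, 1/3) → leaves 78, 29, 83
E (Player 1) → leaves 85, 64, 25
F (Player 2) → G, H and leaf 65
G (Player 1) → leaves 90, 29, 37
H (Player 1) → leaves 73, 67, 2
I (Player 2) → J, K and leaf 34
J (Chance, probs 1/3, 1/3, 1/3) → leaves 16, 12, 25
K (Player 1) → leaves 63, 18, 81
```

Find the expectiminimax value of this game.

65

C (Player 1): max(31, 64, 11) = 64
D (Chance): 1/3·78 + 1/3·29 + 1/3·83 = 63.33
E (Player 1): max(85, 64, 25) = 85
B (Player 2): min(64, 63.33, 85) = 63.33
G (Player 1): max(90, 29, 37) = 90
H (Player 1): max(73, 67, 2) = 73
F (Player 2): min(90, 73, 65) = 65
J (Chance): 1/3·16 + 1/3·12 + 1/3·25 = 17.67
K (Player 1): max(63, 18, 81) = 81
I (Player 2): min(17.67, 81, 34) = 17.67
Root (Player 1): max(63.33, 65, 17.67) = 65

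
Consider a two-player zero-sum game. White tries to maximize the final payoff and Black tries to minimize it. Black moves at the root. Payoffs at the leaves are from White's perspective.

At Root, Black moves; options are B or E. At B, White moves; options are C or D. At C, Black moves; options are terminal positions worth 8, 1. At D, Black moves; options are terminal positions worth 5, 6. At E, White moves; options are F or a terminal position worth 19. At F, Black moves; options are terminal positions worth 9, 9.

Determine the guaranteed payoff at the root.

C (Black): min(8, 1) = 1
D (Black): min(5, 6) = 5
B (White): max(1, 5) = 5
F (Black): min(9, 9) = 9
E (White): max(9, 19) = 19
Root (Black): min(5, 19) = 5

5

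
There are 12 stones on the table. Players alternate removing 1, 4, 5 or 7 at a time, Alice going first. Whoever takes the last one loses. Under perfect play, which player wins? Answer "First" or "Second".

Compute winning (W) and losing (L) positions by backward induction:
i:   0  1  2  3  4  5  6  7  8  9 10 11 12
     W  L  W  L  W  W  W  W  W  L  W  L  W
Position 12 is W, so the first player wins.

First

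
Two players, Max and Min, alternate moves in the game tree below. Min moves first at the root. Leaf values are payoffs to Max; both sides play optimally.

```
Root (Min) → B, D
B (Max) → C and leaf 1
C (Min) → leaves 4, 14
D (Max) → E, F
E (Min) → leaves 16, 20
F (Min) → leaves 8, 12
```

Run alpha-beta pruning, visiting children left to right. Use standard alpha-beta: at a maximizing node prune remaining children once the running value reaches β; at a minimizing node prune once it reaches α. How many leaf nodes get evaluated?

C [α=-∞,β=+∞]: v=4
B [α=-∞,β=+∞]: v=4
E [α=-∞,β=4]: v=16
D [α=-∞,β=4]: v=16 after child 1 ≥ β → β-cutoff, skip 1
Root [α=-∞,β=+∞]: v=4
Leaves evaluated: 5 of 7.

5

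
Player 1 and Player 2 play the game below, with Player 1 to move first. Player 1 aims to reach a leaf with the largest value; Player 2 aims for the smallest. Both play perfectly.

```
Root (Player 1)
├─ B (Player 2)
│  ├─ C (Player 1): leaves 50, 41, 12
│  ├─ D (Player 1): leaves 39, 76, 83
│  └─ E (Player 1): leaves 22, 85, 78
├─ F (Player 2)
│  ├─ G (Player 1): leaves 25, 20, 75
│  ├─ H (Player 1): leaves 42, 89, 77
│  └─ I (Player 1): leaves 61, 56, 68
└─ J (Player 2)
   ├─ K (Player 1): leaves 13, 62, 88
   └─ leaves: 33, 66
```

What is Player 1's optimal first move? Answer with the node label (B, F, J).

F

C (Player 1): max(50, 41, 12) = 50
D (Player 1): max(39, 76, 83) = 83
E (Player 1): max(22, 85, 78) = 85
B (Player 2): min(50, 83, 85) = 50
G (Player 1): max(25, 20, 75) = 75
H (Player 1): max(42, 89, 77) = 89
I (Player 1): max(61, 56, 68) = 68
F (Player 2): min(75, 89, 68) = 68
K (Player 1): max(13, 62, 88) = 88
J (Player 2): min(88, 33, 66) = 33
Root (Player 1): max(50, 68, 33) = 68
Player 1 picks the child with the highest value: F (value 68).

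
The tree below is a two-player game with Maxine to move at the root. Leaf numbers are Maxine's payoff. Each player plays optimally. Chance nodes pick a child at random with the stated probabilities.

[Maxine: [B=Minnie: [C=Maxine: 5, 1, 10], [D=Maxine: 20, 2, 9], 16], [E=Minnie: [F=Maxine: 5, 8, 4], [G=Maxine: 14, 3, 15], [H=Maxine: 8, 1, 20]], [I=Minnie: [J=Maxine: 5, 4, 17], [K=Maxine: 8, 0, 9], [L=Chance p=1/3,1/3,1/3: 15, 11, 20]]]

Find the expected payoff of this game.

C (Maxine): max(5, 1, 10) = 10
D (Maxine): max(20, 2, 9) = 20
B (Minnie): min(10, 20, 16) = 10
F (Maxine): max(5, 8, 4) = 8
G (Maxine): max(14, 3, 15) = 15
H (Maxine): max(8, 1, 20) = 20
E (Minnie): min(8, 15, 20) = 8
J (Maxine): max(5, 4, 17) = 17
K (Maxine): max(8, 0, 9) = 9
L (Chance): 1/3·15 + 1/3·11 + 1/3·20 = 15.33
I (Minnie): min(17, 9, 15.33) = 9
Root (Maxine): max(10, 8, 9) = 10

10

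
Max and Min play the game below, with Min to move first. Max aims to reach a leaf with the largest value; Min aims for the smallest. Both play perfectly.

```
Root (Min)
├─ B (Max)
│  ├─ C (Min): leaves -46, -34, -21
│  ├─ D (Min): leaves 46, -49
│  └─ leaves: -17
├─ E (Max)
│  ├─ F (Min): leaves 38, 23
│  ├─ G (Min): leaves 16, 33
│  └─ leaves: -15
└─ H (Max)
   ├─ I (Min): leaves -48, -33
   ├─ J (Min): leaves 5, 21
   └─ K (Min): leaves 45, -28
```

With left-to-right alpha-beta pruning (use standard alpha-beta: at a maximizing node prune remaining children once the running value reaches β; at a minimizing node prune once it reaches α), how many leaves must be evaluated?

12

C [α=-∞,β=+∞]: v=-46
D [α=-46,β=+∞]: v=-49
B [α=-∞,β=+∞]: v=-17
F [α=-∞,β=-17]: v=23
E [α=-∞,β=-17]: v=23 after child 1 ≥ β → β-cutoff, skip 2
I [α=-∞,β=-17]: v=-48
J [α=-48,β=-17]: v=5
H [α=-∞,β=-17]: v=5 after child 2 ≥ β → β-cutoff, skip 1
Root [α=-∞,β=+∞]: v=-17
Leaves evaluated: 12 of 17.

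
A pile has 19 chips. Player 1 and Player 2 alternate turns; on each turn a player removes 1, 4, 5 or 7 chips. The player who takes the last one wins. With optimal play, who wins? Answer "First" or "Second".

i:   0  1  2  3  4  5  6  7  8  9 10 11 12 13 14 15 16 17 18 19
     L  W  L  W  W  W  W  W  L  W  L  W  W  W  W  W  L  W  L  W
Position 19 is W, so the first player wins.

First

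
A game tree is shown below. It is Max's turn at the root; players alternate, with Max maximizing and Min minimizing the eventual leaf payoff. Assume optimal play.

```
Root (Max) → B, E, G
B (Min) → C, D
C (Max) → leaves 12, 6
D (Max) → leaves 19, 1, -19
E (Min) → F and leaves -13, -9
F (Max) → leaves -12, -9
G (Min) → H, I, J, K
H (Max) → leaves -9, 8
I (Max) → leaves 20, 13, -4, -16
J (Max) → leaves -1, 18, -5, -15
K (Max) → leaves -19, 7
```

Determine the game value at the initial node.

12

C (Max): max(12, 6) = 12
D (Max): max(19, 1, -19) = 19
B (Min): min(12, 19) = 12
F (Max): max(-12, -9) = -9
E (Min): min(-9, -13, -9) = -13
H (Max): max(-9, 8) = 8
I (Max): max(20, 13, -4, -16) = 20
J (Max): max(-1, 18, -5, -15) = 18
K (Max): max(-19, 7) = 7
G (Min): min(8, 20, 18, 7) = 7
Root (Max): max(12, -13, 7) = 12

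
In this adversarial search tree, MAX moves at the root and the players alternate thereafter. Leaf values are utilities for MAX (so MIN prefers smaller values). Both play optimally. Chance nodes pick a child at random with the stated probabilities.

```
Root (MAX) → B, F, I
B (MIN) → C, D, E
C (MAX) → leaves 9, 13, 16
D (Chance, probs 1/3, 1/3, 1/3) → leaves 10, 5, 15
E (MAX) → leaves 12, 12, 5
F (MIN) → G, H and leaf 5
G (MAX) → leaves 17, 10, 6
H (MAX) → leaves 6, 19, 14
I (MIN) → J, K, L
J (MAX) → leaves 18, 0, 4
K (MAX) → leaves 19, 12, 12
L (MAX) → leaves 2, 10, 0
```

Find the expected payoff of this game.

C (MAX): max(9, 13, 16) = 16
D (Chance): 1/3·10 + 1/3·5 + 1/3·15 = 10
E (MAX): max(12, 12, 5) = 12
B (MIN): min(16, 10, 12) = 10
G (MAX): max(17, 10, 6) = 17
H (MAX): max(6, 19, 14) = 19
F (MIN): min(17, 19, 5) = 5
J (MAX): max(18, 0, 4) = 18
K (MAX): max(19, 12, 12) = 19
L (MAX): max(2, 10, 0) = 10
I (MIN): min(18, 19, 10) = 10
Root (MAX): max(10, 5, 10) = 10

10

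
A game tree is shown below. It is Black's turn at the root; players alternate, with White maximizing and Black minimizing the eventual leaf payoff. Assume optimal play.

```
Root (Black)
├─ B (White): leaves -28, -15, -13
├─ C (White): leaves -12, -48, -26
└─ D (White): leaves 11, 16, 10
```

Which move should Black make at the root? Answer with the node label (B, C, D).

B (White): max(-28, -15, -13) = -13
C (White): max(-12, -48, -26) = -12
D (White): max(11, 16, 10) = 16
Root (Black): min(-13, -12, 16) = -13
Black picks the child with the lowest value: B (value -13).

B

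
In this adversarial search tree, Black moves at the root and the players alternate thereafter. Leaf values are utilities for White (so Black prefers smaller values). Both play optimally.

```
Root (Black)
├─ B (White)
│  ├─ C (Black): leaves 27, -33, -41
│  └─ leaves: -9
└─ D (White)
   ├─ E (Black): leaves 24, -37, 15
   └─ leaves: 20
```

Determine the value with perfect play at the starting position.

-9

C (Black): min(27, -33, -41) = -41
B (White): max(-41, -9) = -9
E (Black): min(24, -37, 15) = -37
D (White): max(-37, 20) = 20
Root (Black): min(-9, 20) = -9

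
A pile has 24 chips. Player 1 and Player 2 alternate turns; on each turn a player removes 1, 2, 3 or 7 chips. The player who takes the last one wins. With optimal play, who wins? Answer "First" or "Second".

Second

i:   0  1  2  3  4  5  6  7  8  9 10 11 12 13 14 15 16 17 18 19 20 21 22 23 24
     L  W  W  W  L  W  W  W  L  W  W  W  L  W  W  W  L  W  W  W  L  W  W  W  L
Position 24 is L, so the second player wins.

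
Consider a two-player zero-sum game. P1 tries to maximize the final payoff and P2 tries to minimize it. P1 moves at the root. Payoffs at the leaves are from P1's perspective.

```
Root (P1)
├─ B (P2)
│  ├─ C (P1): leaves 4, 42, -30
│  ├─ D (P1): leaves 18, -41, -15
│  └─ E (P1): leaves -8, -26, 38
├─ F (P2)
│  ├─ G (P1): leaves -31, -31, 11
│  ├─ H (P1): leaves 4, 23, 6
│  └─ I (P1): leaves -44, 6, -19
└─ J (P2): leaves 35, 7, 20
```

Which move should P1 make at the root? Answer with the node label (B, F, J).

C (P1): max(4, 42, -30) = 42
D (P1): max(18, -41, -15) = 18
E (P1): max(-8, -26, 38) = 38
B (P2): min(42, 18, 38) = 18
G (P1): max(-31, -31, 11) = 11
H (P1): max(4, 23, 6) = 23
I (P1): max(-44, 6, -19) = 6
F (P2): min(11, 23, 6) = 6
J (P2): min(35, 7, 20) = 7
Root (P1): max(18, 6, 7) = 18
P1 picks the child with the highest value: B (value 18).

B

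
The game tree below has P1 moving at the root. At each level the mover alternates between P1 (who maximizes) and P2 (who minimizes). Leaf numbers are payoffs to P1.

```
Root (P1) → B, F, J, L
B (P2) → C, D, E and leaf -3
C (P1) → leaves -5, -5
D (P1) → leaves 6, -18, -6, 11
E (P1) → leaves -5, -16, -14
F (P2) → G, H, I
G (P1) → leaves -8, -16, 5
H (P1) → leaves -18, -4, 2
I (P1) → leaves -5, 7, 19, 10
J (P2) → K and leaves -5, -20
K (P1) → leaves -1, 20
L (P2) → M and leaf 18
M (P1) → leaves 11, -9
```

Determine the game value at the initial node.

C (P1): max(-5, -5) = -5
D (P1): max(6, -18, -6, 11) = 11
E (P1): max(-5, -16, -14) = -5
B (P2): min(-5, 11, -5, -3) = -5
G (P1): max(-8, -16, 5) = 5
H (P1): max(-18, -4, 2) = 2
I (P1): max(-5, 7, 19, 10) = 19
F (P2): min(5, 2, 19) = 2
K (P1): max(-1, 20) = 20
J (P2): min(20, -5, -20) = -20
M (P1): max(11, -9) = 11
L (P2): min(11, 18) = 11
Root (P1): max(-5, 2, -20, 11) = 11

11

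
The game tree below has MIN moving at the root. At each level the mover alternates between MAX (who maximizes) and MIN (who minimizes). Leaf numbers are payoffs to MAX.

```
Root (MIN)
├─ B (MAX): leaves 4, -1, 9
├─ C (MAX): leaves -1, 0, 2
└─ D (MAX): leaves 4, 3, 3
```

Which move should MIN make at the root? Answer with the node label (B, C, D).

B (MAX): max(4, -1, 9) = 9
C (MAX): max(-1, 0, 2) = 2
D (MAX): max(4, 3, 3) = 4
Root (MIN): min(9, 2, 4) = 2
MIN picks the child with the lowest value: C (value 2).

C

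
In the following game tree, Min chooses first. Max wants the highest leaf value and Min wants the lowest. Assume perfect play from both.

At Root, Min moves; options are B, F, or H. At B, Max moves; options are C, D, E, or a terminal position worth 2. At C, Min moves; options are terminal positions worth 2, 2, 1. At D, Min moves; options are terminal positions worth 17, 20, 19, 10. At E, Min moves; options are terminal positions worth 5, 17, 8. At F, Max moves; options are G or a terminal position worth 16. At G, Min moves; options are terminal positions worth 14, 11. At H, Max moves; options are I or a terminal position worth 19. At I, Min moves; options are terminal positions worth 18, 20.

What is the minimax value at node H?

I: min(18, 20) = 18
H: max(18, 19) = 19

19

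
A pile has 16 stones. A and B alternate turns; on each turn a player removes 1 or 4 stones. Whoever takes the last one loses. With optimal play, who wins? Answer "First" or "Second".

Second

Positions where the player to move wins (W) vs loses (L):
i:   0  1  2  3  4  5  6  7  8  9 10 11 12 13 14 15 16
     W  L  W  L  W  W  L  W  L  W  W  L  W  L  W  W  L
Position 16 is L, so the second player wins.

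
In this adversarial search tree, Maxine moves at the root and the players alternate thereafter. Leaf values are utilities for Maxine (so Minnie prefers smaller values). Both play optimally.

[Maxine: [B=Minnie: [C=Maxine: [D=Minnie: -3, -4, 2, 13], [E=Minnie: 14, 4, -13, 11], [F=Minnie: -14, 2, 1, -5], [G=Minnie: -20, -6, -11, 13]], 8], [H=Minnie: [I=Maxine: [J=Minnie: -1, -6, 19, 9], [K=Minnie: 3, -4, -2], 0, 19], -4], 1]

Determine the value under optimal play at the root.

D (Minnie): min(-3, -4, 2, 13) = -4
E (Minnie): min(14, 4, -13, 11) = -13
F (Minnie): min(-14, 2, 1, -5) = -14
G (Minnie): min(-20, -6, -11, 13) = -20
C (Maxine): max(-4, -13, -14, -20) = -4
B (Minnie): min(-4, 8) = -4
J (Minnie): min(-1, -6, 19, 9) = -6
K (Minnie): min(3, -4, -2) = -4
I (Maxine): max(-6, -4, 0, 19) = 19
H (Minnie): min(19, -4) = -4
Root (Maxine): max(-4, -4, 1) = 1

1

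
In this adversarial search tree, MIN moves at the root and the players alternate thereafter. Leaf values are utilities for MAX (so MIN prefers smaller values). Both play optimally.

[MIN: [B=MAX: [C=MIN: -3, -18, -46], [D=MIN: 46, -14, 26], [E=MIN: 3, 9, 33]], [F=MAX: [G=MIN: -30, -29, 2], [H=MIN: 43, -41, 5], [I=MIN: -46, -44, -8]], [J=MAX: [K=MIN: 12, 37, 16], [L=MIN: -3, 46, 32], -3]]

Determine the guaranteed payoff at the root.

-30

C (MIN): min(-3, -18, -46) = -46
D (MIN): min(46, -14, 26) = -14
E (MIN): min(3, 9, 33) = 3
B (MAX): max(-46, -14, 3) = 3
G (MIN): min(-30, -29, 2) = -30
H (MIN): min(43, -41, 5) = -41
I (MIN): min(-46, -44, -8) = -46
F (MAX): max(-30, -41, -46) = -30
K (MIN): min(12, 37, 16) = 12
L (MIN): min(-3, 46, 32) = -3
J (MAX): max(12, -3, -3) = 12
Root (MIN): min(3, -30, 12) = -30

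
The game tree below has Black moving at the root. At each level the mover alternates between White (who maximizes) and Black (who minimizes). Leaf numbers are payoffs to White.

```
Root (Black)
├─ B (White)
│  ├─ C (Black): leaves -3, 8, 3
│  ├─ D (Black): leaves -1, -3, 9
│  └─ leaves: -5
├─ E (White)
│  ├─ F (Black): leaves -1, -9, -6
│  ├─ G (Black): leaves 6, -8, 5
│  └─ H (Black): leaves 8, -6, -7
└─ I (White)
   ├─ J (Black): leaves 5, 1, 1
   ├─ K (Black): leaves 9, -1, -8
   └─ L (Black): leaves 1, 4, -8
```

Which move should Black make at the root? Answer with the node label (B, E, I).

C (Black): min(-3, 8, 3) = -3
D (Black): min(-1, -3, 9) = -3
B (White): max(-3, -3, -5) = -3
F (Black): min(-1, -9, -6) = -9
G (Black): min(6, -8, 5) = -8
H (Black): min(8, -6, -7) = -7
E (White): max(-9, -8, -7) = -7
J (Black): min(5, 1, 1) = 1
K (Black): min(9, -1, -8) = -8
L (Black): min(1, 4, -8) = -8
I (White): max(1, -8, -8) = 1
Root (Black): min(-3, -7, 1) = -7
Black picks the child with the lowest value: E (value -7).

E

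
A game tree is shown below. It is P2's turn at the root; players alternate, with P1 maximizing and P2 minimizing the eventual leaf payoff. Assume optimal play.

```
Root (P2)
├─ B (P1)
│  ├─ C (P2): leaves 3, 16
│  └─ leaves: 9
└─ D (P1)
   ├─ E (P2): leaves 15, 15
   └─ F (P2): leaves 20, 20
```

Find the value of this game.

C (P2): min(3, 16) = 3
B (P1): max(3, 9) = 9
E (P2): min(15, 15) = 15
F (P2): min(20, 20) = 20
D (P1): max(15, 20) = 20
Root (P2): min(9, 20) = 9

9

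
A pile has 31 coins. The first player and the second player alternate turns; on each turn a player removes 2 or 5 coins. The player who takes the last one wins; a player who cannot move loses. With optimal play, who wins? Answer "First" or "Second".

Mark each pile size as W (mover wins) or L (mover loses):
i:   0  1  2  3  4  5  6  7  8  9 10 11 12 13 14 15 16 17 18 19 20 21 22 23 24 25 26 27 28 29 30 31
     L  L  W  W  L  W  W  L  L  W  W  L  W  W  L  L  W  W  L  W  W  L  L  W  W  L  W  W  L  L  W  W
Position 31 is W, so the first player wins.

First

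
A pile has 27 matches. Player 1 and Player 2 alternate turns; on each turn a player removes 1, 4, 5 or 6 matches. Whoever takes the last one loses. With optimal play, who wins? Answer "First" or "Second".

First

Mark each pile size as W (mover wins) or L (mover loses):
i:   0  1  2  3  4  5  6  7  8  9 10 11 12 13 14 15 16 17 18 19 20 21 22 23 24 25 26 27
     W  L  W  L  W  W  W  W  W  W  L  W  L  W  W  W  W  W  W  L  W  L  W  W  W  W  W  W
Position 27 is W, so the first player wins.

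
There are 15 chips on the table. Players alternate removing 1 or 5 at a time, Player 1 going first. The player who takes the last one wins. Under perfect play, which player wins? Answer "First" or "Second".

First

i:   0  1  2  3  4  5  6  7  8  9 10 11 12 13 14 15
     L  W  L  W  L  W  L  W  L  W  L  W  L  W  L  W
Position 15 is W, so the first player wins.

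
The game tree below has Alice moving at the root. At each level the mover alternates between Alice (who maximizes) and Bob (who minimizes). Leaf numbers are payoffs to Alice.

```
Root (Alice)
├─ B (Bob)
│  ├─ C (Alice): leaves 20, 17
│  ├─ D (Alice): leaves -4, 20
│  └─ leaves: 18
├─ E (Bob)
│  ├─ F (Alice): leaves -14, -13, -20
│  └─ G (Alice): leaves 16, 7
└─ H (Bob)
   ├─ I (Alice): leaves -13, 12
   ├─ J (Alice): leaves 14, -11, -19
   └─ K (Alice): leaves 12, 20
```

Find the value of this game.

18

C (Alice): max(20, 17) = 20
D (Alice): max(-4, 20) = 20
B (Bob): min(20, 20, 18) = 18
F (Alice): max(-14, -13, -20) = -13
G (Alice): max(16, 7) = 16
E (Bob): min(-13, 16) = -13
I (Alice): max(-13, 12) = 12
J (Alice): max(14, -11, -19) = 14
K (Alice): max(12, 20) = 20
H (Bob): min(12, 14, 20) = 12
Root (Alice): max(18, -13, 12) = 18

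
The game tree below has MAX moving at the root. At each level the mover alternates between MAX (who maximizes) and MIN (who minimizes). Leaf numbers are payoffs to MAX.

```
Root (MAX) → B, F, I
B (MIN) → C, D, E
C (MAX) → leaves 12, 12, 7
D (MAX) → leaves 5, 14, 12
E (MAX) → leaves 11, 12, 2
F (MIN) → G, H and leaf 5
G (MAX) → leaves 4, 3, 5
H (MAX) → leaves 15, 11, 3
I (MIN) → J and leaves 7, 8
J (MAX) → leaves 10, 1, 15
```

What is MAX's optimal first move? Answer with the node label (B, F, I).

C (MAX): max(12, 12, 7) = 12
D (MAX): max(5, 14, 12) = 14
E (MAX): max(11, 12, 2) = 12
B (MIN): min(12, 14, 12) = 12
G (MAX): max(4, 3, 5) = 5
H (MAX): max(15, 11, 3) = 15
F (MIN): min(5, 15, 5) = 5
J (MAX): max(10, 1, 15) = 15
I (MIN): min(15, 7, 8) = 7
Root (MAX): max(12, 5, 7) = 12
MAX picks the child with the highest value: B (value 12).

B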